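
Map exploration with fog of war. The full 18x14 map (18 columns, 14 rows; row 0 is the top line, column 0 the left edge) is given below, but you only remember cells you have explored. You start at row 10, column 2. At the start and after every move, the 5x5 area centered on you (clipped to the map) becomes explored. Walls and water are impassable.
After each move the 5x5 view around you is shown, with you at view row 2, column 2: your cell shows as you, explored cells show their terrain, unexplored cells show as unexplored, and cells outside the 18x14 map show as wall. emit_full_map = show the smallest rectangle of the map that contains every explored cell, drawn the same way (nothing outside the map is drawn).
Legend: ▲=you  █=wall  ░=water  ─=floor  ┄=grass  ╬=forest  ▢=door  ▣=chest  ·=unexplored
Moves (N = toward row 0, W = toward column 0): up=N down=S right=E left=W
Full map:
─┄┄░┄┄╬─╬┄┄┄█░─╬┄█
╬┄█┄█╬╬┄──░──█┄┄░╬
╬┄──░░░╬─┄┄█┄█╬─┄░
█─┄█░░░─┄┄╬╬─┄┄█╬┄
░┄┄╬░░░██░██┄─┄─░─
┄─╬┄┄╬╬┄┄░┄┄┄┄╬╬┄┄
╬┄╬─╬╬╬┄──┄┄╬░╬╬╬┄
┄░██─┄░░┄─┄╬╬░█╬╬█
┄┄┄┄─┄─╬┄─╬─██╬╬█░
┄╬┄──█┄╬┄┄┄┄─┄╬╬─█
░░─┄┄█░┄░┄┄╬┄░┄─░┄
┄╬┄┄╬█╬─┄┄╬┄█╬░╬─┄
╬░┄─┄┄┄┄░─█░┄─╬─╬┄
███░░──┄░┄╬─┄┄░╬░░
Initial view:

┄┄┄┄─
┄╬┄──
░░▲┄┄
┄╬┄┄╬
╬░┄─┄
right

┄┄┄─┄
╬┄──█
░─▲┄█
╬┄┄╬█
░┄─┄┄

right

┄┄─┄─
┄──█┄
─┄▲█░
┄┄╬█╬
┄─┄┄┄

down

┄──█┄
─┄┄█░
┄┄▲█╬
┄─┄┄┄
█░░──

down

─┄┄█░
┄┄╬█╬
┄─▲┄┄
█░░──
█████

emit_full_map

┄┄┄┄─┄─
┄╬┄──█┄
░░─┄┄█░
┄╬┄┄╬█╬
╬░┄─▲┄┄
··█░░──

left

░─┄┄█
╬┄┄╬█
░┄▲┄┄
██░░─
█████

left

░░─┄┄
┄╬┄┄╬
╬░▲─┄
███░░
█████

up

┄╬┄──
░░─┄┄
┄╬▲┄╬
╬░┄─┄
███░░

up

┄┄┄┄─
┄╬┄──
░░▲┄┄
┄╬┄┄╬
╬░┄─┄

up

┄░██─
┄┄┄┄─
┄╬▲──
░░─┄┄
┄╬┄┄╬

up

╬┄╬─╬
┄░██─
┄┄▲┄─
┄╬┄──
░░─┄┄

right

┄╬─╬╬
░██─┄
┄┄▲─┄
╬┄──█
░─┄┄█

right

╬─╬╬╬
██─┄░
┄┄▲┄─
┄──█┄
─┄┄█░

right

─╬╬╬┄
█─┄░░
┄─▲─╬
──█┄╬
┄┄█░┄

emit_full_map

╬┄╬─╬╬╬┄
┄░██─┄░░
┄┄┄┄─▲─╬
┄╬┄──█┄╬
░░─┄┄█░┄
┄╬┄┄╬█╬·
╬░┄─┄┄┄·
███░░──·


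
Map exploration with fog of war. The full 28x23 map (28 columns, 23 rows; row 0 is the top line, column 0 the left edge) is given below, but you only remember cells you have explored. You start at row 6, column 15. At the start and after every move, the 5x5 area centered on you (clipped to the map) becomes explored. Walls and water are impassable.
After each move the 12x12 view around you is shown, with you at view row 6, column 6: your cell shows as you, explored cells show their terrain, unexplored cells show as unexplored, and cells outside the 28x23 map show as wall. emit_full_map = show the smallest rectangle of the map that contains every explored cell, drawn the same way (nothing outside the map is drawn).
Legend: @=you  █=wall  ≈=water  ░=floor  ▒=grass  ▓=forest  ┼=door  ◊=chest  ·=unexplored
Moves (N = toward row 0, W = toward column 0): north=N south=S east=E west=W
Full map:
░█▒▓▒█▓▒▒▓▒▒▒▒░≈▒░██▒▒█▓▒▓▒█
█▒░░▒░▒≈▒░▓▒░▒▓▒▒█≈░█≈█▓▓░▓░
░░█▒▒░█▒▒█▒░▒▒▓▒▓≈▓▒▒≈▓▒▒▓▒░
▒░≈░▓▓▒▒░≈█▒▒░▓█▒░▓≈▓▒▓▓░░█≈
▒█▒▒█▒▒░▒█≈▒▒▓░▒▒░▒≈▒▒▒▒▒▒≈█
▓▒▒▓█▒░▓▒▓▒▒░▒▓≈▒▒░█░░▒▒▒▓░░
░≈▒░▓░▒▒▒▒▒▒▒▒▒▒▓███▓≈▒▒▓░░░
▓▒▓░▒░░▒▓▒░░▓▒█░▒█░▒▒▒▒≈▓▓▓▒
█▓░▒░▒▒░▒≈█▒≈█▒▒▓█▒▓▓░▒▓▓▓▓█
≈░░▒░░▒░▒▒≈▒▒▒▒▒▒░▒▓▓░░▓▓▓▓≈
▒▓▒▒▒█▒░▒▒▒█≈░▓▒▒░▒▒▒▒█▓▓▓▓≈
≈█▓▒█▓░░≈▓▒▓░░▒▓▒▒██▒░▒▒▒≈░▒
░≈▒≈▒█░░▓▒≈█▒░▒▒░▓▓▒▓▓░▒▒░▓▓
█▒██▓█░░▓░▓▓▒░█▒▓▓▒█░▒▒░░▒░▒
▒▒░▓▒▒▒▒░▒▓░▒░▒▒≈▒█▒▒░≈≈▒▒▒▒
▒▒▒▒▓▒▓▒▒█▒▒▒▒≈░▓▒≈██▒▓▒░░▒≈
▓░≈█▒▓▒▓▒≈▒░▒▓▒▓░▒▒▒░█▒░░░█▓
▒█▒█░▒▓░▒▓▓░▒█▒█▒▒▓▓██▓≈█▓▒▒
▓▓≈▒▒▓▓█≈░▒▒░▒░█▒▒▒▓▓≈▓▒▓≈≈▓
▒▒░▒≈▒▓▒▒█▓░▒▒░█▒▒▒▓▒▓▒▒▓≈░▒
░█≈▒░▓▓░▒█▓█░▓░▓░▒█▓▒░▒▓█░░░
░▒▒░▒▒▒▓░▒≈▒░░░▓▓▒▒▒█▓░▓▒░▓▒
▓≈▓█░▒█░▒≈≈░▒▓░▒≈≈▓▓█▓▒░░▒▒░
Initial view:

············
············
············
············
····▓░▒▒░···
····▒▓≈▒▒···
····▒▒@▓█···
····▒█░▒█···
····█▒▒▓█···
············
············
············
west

············
············
············
············
····▒▓░▒▒░··
····░▒▓≈▒▒··
····▒▒@▒▓█··
····▓▒█░▒█··
····≈█▒▒▓█··
············
············
············

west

············
············
············
············
····▒▒▓░▒▒░·
····▒░▒▓≈▒▒·
····▒▒@▒▒▓█·
····░▓▒█░▒█·
····▒≈█▒▒▓█·
············
············
············

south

············
············
············
····▒▒▓░▒▒░·
····▒░▒▓≈▒▒·
····▒▒▒▒▒▓█·
····░▓@█░▒█·
····▒≈█▒▒▓█·
····▒▒▒▒▒···
············
············
············

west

············
············
············
·····▒▒▓░▒▒░
····▒▒░▒▓≈▒▒
····▒▒▒▒▒▒▓█
····░░@▒█░▒█
····█▒≈█▒▒▓█
····≈▒▒▒▒▒··
············
············
············

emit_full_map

·▒▒▓░▒▒░
▒▒░▒▓≈▒▒
▒▒▒▒▒▒▓█
░░@▒█░▒█
█▒≈█▒▒▓█
≈▒▒▒▒▒··

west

············
············
············
······▒▒▓░▒▒
····▓▒▒░▒▓≈▒
····▒▒▒▒▒▒▒▓
····▒░@▓▒█░▒
····≈█▒≈█▒▒▓
····▒≈▒▒▒▒▒·
············
············
············

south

············
············
······▒▒▓░▒▒
····▓▒▒░▒▓≈▒
····▒▒▒▒▒▒▒▓
····▒░░▓▒█░▒
····≈█@≈█▒▒▓
····▒≈▒▒▒▒▒·
····▒▒█≈░···
············
············
············

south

············
······▒▒▓░▒▒
····▓▒▒░▒▓≈▒
····▒▒▒▒▒▒▒▓
····▒░░▓▒█░▒
····≈█▒≈█▒▒▓
····▒≈@▒▒▒▒·
····▒▒█≈░···
····▓▒▓░░···
············
············
············

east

············
·····▒▒▓░▒▒░
···▓▒▒░▒▓≈▒▒
···▒▒▒▒▒▒▒▓█
···▒░░▓▒█░▒█
···≈█▒≈█▒▒▓█
···▒≈▒@▒▒▒··
···▒▒█≈░▓···
···▓▒▓░░▒···
············
············
············

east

············
····▒▒▓░▒▒░·
··▓▒▒░▒▓≈▒▒·
··▒▒▒▒▒▒▒▓█·
··▒░░▓▒█░▒█·
··≈█▒≈█▒▒▓█·
··▒≈▒▒@▒▒···
··▒▒█≈░▓▒···
··▓▒▓░░▒▓···
············
············
············

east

············
···▒▒▓░▒▒░··
·▓▒▒░▒▓≈▒▒··
·▒▒▒▒▒▒▒▓█··
·▒░░▓▒█░▒█··
·≈█▒≈█▒▒▓█··
·▒≈▒▒▒@▒▒···
·▒▒█≈░▓▒▒···
·▓▒▓░░▒▓▒···
············
············
············

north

············
············
···▒▒▓░▒▒░··
·▓▒▒░▒▓≈▒▒··
·▒▒▒▒▒▒▒▓█··
·▒░░▓▒█░▒█··
·≈█▒≈█@▒▓█··
·▒≈▒▒▒▒▒▒···
·▒▒█≈░▓▒▒···
·▓▒▓░░▒▓▒···
············
············

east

············
············
··▒▒▓░▒▒░···
▓▒▒░▒▓≈▒▒···
▒▒▒▒▒▒▒▓█···
▒░░▓▒█░▒█···
≈█▒≈█▒@▓█···
▒≈▒▒▒▒▒▒░···
▒▒█≈░▓▒▒░···
▓▒▓░░▒▓▒····
············
············

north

············
············
············
··▒▒▓░▒▒░···
▓▒▒░▒▓≈▒▒···
▒▒▒▒▒▒▒▓█···
▒░░▓▒█@▒█···
≈█▒≈█▒▒▓█···
▒≈▒▒▒▒▒▒░···
▒▒█≈░▓▒▒░···
▓▒▓░░▒▓▒····
············

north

············
············
············
············
··▒▒▓░▒▒░···
▓▒▒░▒▓≈▒▒···
▒▒▒▒▒▒@▓█···
▒░░▓▒█░▒█···
≈█▒≈█▒▒▓█···
▒≈▒▒▒▒▒▒░···
▒▒█≈░▓▒▒░···
▓▒▓░░▒▓▒····

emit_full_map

··▒▒▓░▒▒░
▓▒▒░▒▓≈▒▒
▒▒▒▒▒▒@▓█
▒░░▓▒█░▒█
≈█▒≈█▒▒▓█
▒≈▒▒▒▒▒▒░
▒▒█≈░▓▒▒░
▓▒▓░░▒▓▒·

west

············
············
············
············
···▒▒▓░▒▒░··
·▓▒▒░▒▓≈▒▒··
·▒▒▒▒▒@▒▓█··
·▒░░▓▒█░▒█··
·≈█▒≈█▒▒▓█··
·▒≈▒▒▒▒▒▒░··
·▒▒█≈░▓▒▒░··
·▓▒▓░░▒▓▒···

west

············
············
············
············
····▒▒▓░▒▒░·
··▓▒▒░▒▓≈▒▒·
··▒▒▒▒@▒▒▓█·
··▒░░▓▒█░▒█·
··≈█▒≈█▒▒▓█·
··▒≈▒▒▒▒▒▒░·
··▒▒█≈░▓▒▒░·
··▓▒▓░░▒▓▒··

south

············
············
············
····▒▒▓░▒▒░·
··▓▒▒░▒▓≈▒▒·
··▒▒▒▒▒▒▒▓█·
··▒░░▓@█░▒█·
··≈█▒≈█▒▒▓█·
··▒≈▒▒▒▒▒▒░·
··▒▒█≈░▓▒▒░·
··▓▒▓░░▒▓▒··
············

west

············
············
············
·····▒▒▓░▒▒░
···▓▒▒░▒▓≈▒▒
···▒▒▒▒▒▒▒▓█
···▒░░@▒█░▒█
···≈█▒≈█▒▒▓█
···▒≈▒▒▒▒▒▒░
···▒▒█≈░▓▒▒░
···▓▒▓░░▒▓▒·
············

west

············
············
············
······▒▒▓░▒▒
····▓▒▒░▒▓≈▒
····▒▒▒▒▒▒▒▓
····▒░@▓▒█░▒
····≈█▒≈█▒▒▓
····▒≈▒▒▒▒▒▒
····▒▒█≈░▓▒▒
····▓▒▓░░▒▓▒
············

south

············
············
······▒▒▓░▒▒
····▓▒▒░▒▓≈▒
····▒▒▒▒▒▒▒▓
····▒░░▓▒█░▒
····≈█@≈█▒▒▓
····▒≈▒▒▒▒▒▒
····▒▒█≈░▓▒▒
····▓▒▓░░▒▓▒
············
············

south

············
······▒▒▓░▒▒
····▓▒▒░▒▓≈▒
····▒▒▒▒▒▒▒▓
····▒░░▓▒█░▒
····≈█▒≈█▒▒▓
····▒≈@▒▒▒▒▒
····▒▒█≈░▓▒▒
····▓▒▓░░▒▓▒
············
············
············

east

············
·····▒▒▓░▒▒░
···▓▒▒░▒▓≈▒▒
···▒▒▒▒▒▒▒▓█
···▒░░▓▒█░▒█
···≈█▒≈█▒▒▓█
···▒≈▒@▒▒▒▒░
···▒▒█≈░▓▒▒░
···▓▒▓░░▒▓▒·
············
············
············

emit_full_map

··▒▒▓░▒▒░
▓▒▒░▒▓≈▒▒
▒▒▒▒▒▒▒▓█
▒░░▓▒█░▒█
≈█▒≈█▒▒▓█
▒≈▒@▒▒▒▒░
▒▒█≈░▓▒▒░
▓▒▓░░▒▓▒·

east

············
····▒▒▓░▒▒░·
··▓▒▒░▒▓≈▒▒·
··▒▒▒▒▒▒▒▓█·
··▒░░▓▒█░▒█·
··≈█▒≈█▒▒▓█·
··▒≈▒▒@▒▒▒░·
··▒▒█≈░▓▒▒░·
··▓▒▓░░▒▓▒··
············
············
············

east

············
···▒▒▓░▒▒░··
·▓▒▒░▒▓≈▒▒··
·▒▒▒▒▒▒▒▓█··
·▒░░▓▒█░▒█··
·≈█▒≈█▒▒▓█··
·▒≈▒▒▒@▒▒░··
·▒▒█≈░▓▒▒░··
·▓▒▓░░▒▓▒···
············
············
············

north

············
············
···▒▒▓░▒▒░··
·▓▒▒░▒▓≈▒▒··
·▒▒▒▒▒▒▒▓█··
·▒░░▓▒█░▒█··
·≈█▒≈█@▒▓█··
·▒≈▒▒▒▒▒▒░··
·▒▒█≈░▓▒▒░··
·▓▒▓░░▒▓▒···
············
············

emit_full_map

··▒▒▓░▒▒░
▓▒▒░▒▓≈▒▒
▒▒▒▒▒▒▒▓█
▒░░▓▒█░▒█
≈█▒≈█@▒▓█
▒≈▒▒▒▒▒▒░
▒▒█≈░▓▒▒░
▓▒▓░░▒▓▒·


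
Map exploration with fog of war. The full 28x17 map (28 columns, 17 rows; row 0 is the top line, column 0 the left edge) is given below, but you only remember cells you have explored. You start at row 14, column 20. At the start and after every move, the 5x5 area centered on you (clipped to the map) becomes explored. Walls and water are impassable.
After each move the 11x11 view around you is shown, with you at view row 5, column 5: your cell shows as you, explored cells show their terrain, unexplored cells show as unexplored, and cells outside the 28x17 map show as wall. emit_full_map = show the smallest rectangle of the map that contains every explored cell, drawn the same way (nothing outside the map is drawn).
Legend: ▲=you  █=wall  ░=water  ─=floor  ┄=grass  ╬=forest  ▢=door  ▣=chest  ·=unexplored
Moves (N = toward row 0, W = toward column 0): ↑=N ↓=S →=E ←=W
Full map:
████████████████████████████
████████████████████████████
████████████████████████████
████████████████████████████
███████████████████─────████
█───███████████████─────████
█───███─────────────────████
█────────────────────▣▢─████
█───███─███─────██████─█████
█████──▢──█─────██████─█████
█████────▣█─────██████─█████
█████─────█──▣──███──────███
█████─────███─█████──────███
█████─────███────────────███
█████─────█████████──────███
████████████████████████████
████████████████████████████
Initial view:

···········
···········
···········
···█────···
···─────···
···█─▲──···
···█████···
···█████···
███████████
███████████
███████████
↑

···········
···········
···········
···█────···
···█────···
···──▲──···
···█────···
···█████···
···█████···
███████████
███████████

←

···········
···········
···········
···██────··
···██────··
···──▲───··
···██────··
···██████··
····█████··
███████████
███████████

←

···········
···········
···········
···███────·
···███────·
···──▲────·
···███────·
···███████·
·····█████·
███████████
███████████

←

···········
···········
···········
···─███────
···████────
···──▲─────
···████────
···████████
······█████
███████████
███████████

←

···········
···········
···········
···──███───
···█████───
···──▲─────
···█████───
···████████
·······████
███████████
███████████

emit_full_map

──███────
█████────
──▲──────
█████────
█████████
····█████

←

···········
···········
···········
···▣──███──
···─█████──
···──▲─────
···██████──
···████████
········███
███████████
███████████

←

···········
···········
···········
···─▣──███─
···█─█████─
···█─▲─────
···███████─
···████████
·········██
███████████
███████████

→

···········
···········
···········
··─▣──███──
··█─█████──
··█──▲─────
··███████──
··█████████
········███
███████████
███████████

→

···········
···········
···········
·─▣──███───
·█─█████───
·█───▲─────
·███████───
·██████████
·······████
███████████
███████████

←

···········
···········
···········
··─▣──███──
··█─█████──
··█──▲─────
··███████──
··█████████
········███
███████████
███████████

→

···········
···········
···········
·─▣──███───
·█─█████───
·█───▲─────
·███████───
·██████████
·······████
███████████
███████████


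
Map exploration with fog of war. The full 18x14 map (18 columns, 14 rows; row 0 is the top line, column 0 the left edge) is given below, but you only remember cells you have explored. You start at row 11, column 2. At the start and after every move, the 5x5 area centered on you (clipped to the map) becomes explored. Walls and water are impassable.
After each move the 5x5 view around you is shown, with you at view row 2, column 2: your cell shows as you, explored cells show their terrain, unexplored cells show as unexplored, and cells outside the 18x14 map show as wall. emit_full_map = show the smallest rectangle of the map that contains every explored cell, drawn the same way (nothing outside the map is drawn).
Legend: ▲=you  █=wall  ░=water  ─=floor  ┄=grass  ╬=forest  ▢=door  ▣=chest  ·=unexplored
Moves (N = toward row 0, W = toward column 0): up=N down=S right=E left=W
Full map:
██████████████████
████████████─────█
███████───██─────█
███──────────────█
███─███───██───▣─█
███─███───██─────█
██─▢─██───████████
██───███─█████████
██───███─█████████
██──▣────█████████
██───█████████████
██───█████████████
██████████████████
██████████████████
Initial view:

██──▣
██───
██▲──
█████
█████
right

█──▣─
█───█
█─▲─█
█████
█████

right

──▣──
───██
──▲██
█████
█████

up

───██
──▣──
──▲██
───██
█████

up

───██
───██
──▲──
───██
───██

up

─▢─██
───██
──▲██
──▣──
───██

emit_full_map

··─▢─██
··───██
··──▲██
██──▣──
██───██
██───██
███████
███████

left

█─▢─█
█───█
█─▲─█
█──▣─
█───█

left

██─▢─
██───
██▲──
██──▣
██───

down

██───
██───
██▲─▣
██───
██───

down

██───
██──▣
██▲──
██───
█████

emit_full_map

██─▢─██
██───██
██───██
██──▣──
██▲──██
██───██
███████
███████

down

██──▣
██───
██▲──
█████
█████

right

█──▣─
█───█
█─▲─█
█████
█████

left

██──▣
██───
██▲──
█████
█████


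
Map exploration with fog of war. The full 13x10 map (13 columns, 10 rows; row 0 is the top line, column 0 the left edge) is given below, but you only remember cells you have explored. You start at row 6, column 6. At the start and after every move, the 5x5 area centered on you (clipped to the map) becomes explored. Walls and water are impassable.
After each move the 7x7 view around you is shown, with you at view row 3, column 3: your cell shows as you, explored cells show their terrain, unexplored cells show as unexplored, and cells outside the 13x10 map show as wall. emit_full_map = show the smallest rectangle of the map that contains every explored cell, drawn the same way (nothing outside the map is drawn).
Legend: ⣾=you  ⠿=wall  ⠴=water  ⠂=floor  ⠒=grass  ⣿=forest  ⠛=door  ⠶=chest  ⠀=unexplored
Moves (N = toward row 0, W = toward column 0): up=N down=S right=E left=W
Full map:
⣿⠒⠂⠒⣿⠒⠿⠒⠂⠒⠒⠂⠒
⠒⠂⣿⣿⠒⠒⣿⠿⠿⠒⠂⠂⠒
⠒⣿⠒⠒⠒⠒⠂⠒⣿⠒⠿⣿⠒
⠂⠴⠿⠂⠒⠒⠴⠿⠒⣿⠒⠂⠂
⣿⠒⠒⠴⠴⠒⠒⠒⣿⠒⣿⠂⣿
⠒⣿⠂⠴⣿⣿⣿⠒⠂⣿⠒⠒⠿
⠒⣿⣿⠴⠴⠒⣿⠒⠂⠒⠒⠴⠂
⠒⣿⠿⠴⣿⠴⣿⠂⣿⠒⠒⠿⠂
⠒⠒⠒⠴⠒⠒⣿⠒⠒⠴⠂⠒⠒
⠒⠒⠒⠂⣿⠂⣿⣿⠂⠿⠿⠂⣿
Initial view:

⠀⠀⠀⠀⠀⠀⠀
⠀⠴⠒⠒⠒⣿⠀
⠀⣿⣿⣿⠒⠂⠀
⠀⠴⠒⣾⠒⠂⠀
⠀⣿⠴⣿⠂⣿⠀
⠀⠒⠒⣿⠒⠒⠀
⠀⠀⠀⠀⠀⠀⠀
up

⠀⠀⠀⠀⠀⠀⠀
⠀⠒⠒⠴⠿⠒⠀
⠀⠴⠒⠒⠒⣿⠀
⠀⣿⣿⣾⠒⠂⠀
⠀⠴⠒⣿⠒⠂⠀
⠀⣿⠴⣿⠂⣿⠀
⠀⠒⠒⣿⠒⠒⠀

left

⠀⠀⠀⠀⠀⠀⠀
⠀⠂⠒⠒⠴⠿⠒
⠀⠴⠴⠒⠒⠒⣿
⠀⠴⣿⣾⣿⠒⠂
⠀⠴⠴⠒⣿⠒⠂
⠀⠴⣿⠴⣿⠂⣿
⠀⠀⠒⠒⣿⠒⠒

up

⠀⠀⠀⠀⠀⠀⠀
⠀⠒⠒⠒⠂⠒⠀
⠀⠂⠒⠒⠴⠿⠒
⠀⠴⠴⣾⠒⠒⣿
⠀⠴⣿⣿⣿⠒⠂
⠀⠴⠴⠒⣿⠒⠂
⠀⠴⣿⠴⣿⠂⣿

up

⠀⠀⠀⠀⠀⠀⠀
⠀⣿⠒⠒⣿⠿⠀
⠀⠒⠒⠒⠂⠒⠀
⠀⠂⠒⣾⠴⠿⠒
⠀⠴⠴⠒⠒⠒⣿
⠀⠴⣿⣿⣿⠒⠂
⠀⠴⠴⠒⣿⠒⠂

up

⠿⠿⠿⠿⠿⠿⠿
⠀⠒⣿⠒⠿⠒⠀
⠀⣿⠒⠒⣿⠿⠀
⠀⠒⠒⣾⠂⠒⠀
⠀⠂⠒⠒⠴⠿⠒
⠀⠴⠴⠒⠒⠒⣿
⠀⠴⣿⣿⣿⠒⠂

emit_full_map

⠒⣿⠒⠿⠒⠀
⣿⠒⠒⣿⠿⠀
⠒⠒⣾⠂⠒⠀
⠂⠒⠒⠴⠿⠒
⠴⠴⠒⠒⠒⣿
⠴⣿⣿⣿⠒⠂
⠴⠴⠒⣿⠒⠂
⠴⣿⠴⣿⠂⣿
⠀⠒⠒⣿⠒⠒

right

⠿⠿⠿⠿⠿⠿⠿
⠒⣿⠒⠿⠒⠂⠀
⣿⠒⠒⣿⠿⠿⠀
⠒⠒⠒⣾⠒⣿⠀
⠂⠒⠒⠴⠿⠒⠀
⠴⠴⠒⠒⠒⣿⠀
⠴⣿⣿⣿⠒⠂⠀

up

⠿⠿⠿⠿⠿⠿⠿
⠿⠿⠿⠿⠿⠿⠿
⠒⣿⠒⠿⠒⠂⠀
⣿⠒⠒⣾⠿⠿⠀
⠒⠒⠒⠂⠒⣿⠀
⠂⠒⠒⠴⠿⠒⠀
⠴⠴⠒⠒⠒⣿⠀

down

⠿⠿⠿⠿⠿⠿⠿
⠒⣿⠒⠿⠒⠂⠀
⣿⠒⠒⣿⠿⠿⠀
⠒⠒⠒⣾⠒⣿⠀
⠂⠒⠒⠴⠿⠒⠀
⠴⠴⠒⠒⠒⣿⠀
⠴⣿⣿⣿⠒⠂⠀

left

⠿⠿⠿⠿⠿⠿⠿
⠀⠒⣿⠒⠿⠒⠂
⠀⣿⠒⠒⣿⠿⠿
⠀⠒⠒⣾⠂⠒⣿
⠀⠂⠒⠒⠴⠿⠒
⠀⠴⠴⠒⠒⠒⣿
⠀⠴⣿⣿⣿⠒⠂

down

⠀⠒⣿⠒⠿⠒⠂
⠀⣿⠒⠒⣿⠿⠿
⠀⠒⠒⠒⠂⠒⣿
⠀⠂⠒⣾⠴⠿⠒
⠀⠴⠴⠒⠒⠒⣿
⠀⠴⣿⣿⣿⠒⠂
⠀⠴⠴⠒⣿⠒⠂

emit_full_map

⠒⣿⠒⠿⠒⠂
⣿⠒⠒⣿⠿⠿
⠒⠒⠒⠂⠒⣿
⠂⠒⣾⠴⠿⠒
⠴⠴⠒⠒⠒⣿
⠴⣿⣿⣿⠒⠂
⠴⠴⠒⣿⠒⠂
⠴⣿⠴⣿⠂⣿
⠀⠒⠒⣿⠒⠒

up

⠿⠿⠿⠿⠿⠿⠿
⠀⠒⣿⠒⠿⠒⠂
⠀⣿⠒⠒⣿⠿⠿
⠀⠒⠒⣾⠂⠒⣿
⠀⠂⠒⠒⠴⠿⠒
⠀⠴⠴⠒⠒⠒⣿
⠀⠴⣿⣿⣿⠒⠂

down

⠀⠒⣿⠒⠿⠒⠂
⠀⣿⠒⠒⣿⠿⠿
⠀⠒⠒⠒⠂⠒⣿
⠀⠂⠒⣾⠴⠿⠒
⠀⠴⠴⠒⠒⠒⣿
⠀⠴⣿⣿⣿⠒⠂
⠀⠴⠴⠒⣿⠒⠂

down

⠀⣿⠒⠒⣿⠿⠿
⠀⠒⠒⠒⠂⠒⣿
⠀⠂⠒⠒⠴⠿⠒
⠀⠴⠴⣾⠒⠒⣿
⠀⠴⣿⣿⣿⠒⠂
⠀⠴⠴⠒⣿⠒⠂
⠀⠴⣿⠴⣿⠂⣿

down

⠀⠒⠒⠒⠂⠒⣿
⠀⠂⠒⠒⠴⠿⠒
⠀⠴⠴⠒⠒⠒⣿
⠀⠴⣿⣾⣿⠒⠂
⠀⠴⠴⠒⣿⠒⠂
⠀⠴⣿⠴⣿⠂⣿
⠀⠀⠒⠒⣿⠒⠒

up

⠀⣿⠒⠒⣿⠿⠿
⠀⠒⠒⠒⠂⠒⣿
⠀⠂⠒⠒⠴⠿⠒
⠀⠴⠴⣾⠒⠒⣿
⠀⠴⣿⣿⣿⠒⠂
⠀⠴⠴⠒⣿⠒⠂
⠀⠴⣿⠴⣿⠂⣿

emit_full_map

⠒⣿⠒⠿⠒⠂
⣿⠒⠒⣿⠿⠿
⠒⠒⠒⠂⠒⣿
⠂⠒⠒⠴⠿⠒
⠴⠴⣾⠒⠒⣿
⠴⣿⣿⣿⠒⠂
⠴⠴⠒⣿⠒⠂
⠴⣿⠴⣿⠂⣿
⠀⠒⠒⣿⠒⠒


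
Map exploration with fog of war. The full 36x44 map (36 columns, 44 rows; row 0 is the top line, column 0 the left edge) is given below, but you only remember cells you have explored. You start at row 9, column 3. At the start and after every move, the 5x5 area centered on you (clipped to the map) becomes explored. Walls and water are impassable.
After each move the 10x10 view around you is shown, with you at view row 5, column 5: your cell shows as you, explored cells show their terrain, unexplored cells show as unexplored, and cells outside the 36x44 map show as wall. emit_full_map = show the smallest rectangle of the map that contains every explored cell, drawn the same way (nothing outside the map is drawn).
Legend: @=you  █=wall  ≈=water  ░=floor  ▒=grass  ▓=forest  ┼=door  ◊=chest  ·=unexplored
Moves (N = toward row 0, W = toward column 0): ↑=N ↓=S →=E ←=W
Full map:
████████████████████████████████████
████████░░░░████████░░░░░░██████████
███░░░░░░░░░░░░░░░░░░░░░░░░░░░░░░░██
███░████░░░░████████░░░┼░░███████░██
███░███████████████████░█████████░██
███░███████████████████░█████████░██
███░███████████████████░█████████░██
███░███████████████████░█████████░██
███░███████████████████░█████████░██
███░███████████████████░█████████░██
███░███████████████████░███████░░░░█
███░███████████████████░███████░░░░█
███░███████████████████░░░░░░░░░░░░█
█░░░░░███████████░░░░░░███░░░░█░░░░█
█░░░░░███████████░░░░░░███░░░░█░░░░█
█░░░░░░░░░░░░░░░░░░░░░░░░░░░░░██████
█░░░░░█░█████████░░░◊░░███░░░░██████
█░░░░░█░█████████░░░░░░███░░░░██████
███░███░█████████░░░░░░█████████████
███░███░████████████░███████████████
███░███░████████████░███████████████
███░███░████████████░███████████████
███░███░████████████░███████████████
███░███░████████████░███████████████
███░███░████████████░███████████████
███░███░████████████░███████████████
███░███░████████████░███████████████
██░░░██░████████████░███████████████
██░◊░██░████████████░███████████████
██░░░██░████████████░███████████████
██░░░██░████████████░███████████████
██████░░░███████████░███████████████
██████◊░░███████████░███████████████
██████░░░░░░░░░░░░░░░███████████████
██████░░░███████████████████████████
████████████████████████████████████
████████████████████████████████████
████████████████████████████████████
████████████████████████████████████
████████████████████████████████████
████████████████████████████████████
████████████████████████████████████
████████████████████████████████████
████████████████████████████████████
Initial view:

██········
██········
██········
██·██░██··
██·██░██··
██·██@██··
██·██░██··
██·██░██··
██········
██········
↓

██········
██········
██·██░██··
██·██░██··
██·██░██··
██·██@██··
██·██░██··
██·██░██··
██········
██········

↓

██········
██·██░██··
██·██░██··
██·██░██··
██·██░██··
██·██@██··
██·██░██··
██·░░░░░··
██········
██········

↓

██·██░██··
██·██░██··
██·██░██··
██·██░██··
██·██░██··
██·██@██··
██·░░░░░··
██·░░░░░··
██········
██········

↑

██········
██·██░██··
██·██░██··
██·██░██··
██·██░██··
██·██@██··
██·██░██··
██·░░░░░··
██·░░░░░··
██········

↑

██········
██········
██·██░██··
██·██░██··
██·██░██··
██·██@██··
██·██░██··
██·██░██··
██·░░░░░··
██·░░░░░··

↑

██········
██········
██········
██·██░██··
██·██░██··
██·██@██··
██·██░██··
██·██░██··
██·██░██··
██·░░░░░··

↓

██········
██········
██·██░██··
██·██░██··
██·██░██··
██·██@██··
██·██░██··
██·██░██··
██·░░░░░··
██·░░░░░··

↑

██········
██········
██········
██·██░██··
██·██░██··
██·██@██··
██·██░██··
██·██░██··
██·██░██··
██·░░░░░··


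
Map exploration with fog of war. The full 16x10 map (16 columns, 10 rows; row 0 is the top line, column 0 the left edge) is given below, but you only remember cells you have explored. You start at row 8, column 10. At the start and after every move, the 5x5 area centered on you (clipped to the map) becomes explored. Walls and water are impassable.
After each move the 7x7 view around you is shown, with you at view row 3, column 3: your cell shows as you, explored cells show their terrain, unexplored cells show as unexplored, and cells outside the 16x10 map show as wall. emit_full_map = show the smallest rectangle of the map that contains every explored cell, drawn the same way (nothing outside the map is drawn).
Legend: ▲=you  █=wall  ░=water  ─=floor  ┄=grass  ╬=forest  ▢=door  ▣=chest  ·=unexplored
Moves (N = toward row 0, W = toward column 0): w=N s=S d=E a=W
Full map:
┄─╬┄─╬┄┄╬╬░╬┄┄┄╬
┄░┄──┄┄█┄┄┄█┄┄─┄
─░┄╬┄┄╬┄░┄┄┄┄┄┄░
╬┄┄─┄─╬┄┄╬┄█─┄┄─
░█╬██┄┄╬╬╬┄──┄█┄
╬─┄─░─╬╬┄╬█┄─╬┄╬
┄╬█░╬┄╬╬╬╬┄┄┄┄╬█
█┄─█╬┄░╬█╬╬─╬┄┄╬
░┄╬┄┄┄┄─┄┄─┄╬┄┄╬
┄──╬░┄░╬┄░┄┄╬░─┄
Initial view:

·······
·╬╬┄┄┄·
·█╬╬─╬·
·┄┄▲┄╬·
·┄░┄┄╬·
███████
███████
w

·······
·┄╬█┄─·
·╬╬┄┄┄·
·█╬▲─╬·
·┄┄─┄╬·
·┄░┄┄╬·
███████

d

·······
┄╬█┄─╬·
╬╬┄┄┄┄·
█╬╬▲╬┄·
┄┄─┄╬┄·
┄░┄┄╬░·
███████

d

·······
╬█┄─╬┄·
╬┄┄┄┄╬·
╬╬─▲┄┄·
┄─┄╬┄┄·
░┄┄╬░─·
███████

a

·······
┄╬█┄─╬┄
╬╬┄┄┄┄╬
█╬╬▲╬┄┄
┄┄─┄╬┄┄
┄░┄┄╬░─
███████

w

·······
·╬┄──┄·
┄╬█┄─╬┄
╬╬┄▲┄┄╬
█╬╬─╬┄┄
┄┄─┄╬┄┄
┄░┄┄╬░─

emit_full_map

·╬┄──┄·
┄╬█┄─╬┄
╬╬┄▲┄┄╬
█╬╬─╬┄┄
┄┄─┄╬┄┄
┄░┄┄╬░─

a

·······
·╬╬┄──┄
·┄╬█┄─╬
·╬╬▲┄┄┄
·█╬╬─╬┄
·┄┄─┄╬┄
·┄░┄┄╬░

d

·······
╬╬┄──┄·
┄╬█┄─╬┄
╬╬┄▲┄┄╬
█╬╬─╬┄┄
┄┄─┄╬┄┄
┄░┄┄╬░─

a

·······
·╬╬┄──┄
·┄╬█┄─╬
·╬╬▲┄┄┄
·█╬╬─╬┄
·┄┄─┄╬┄
·┄░┄┄╬░

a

·······
·╬╬╬┄──
·╬┄╬█┄─
·╬╬▲┄┄┄
·╬█╬╬─╬
·─┄┄─┄╬
··┄░┄┄╬

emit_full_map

╬╬╬┄──┄·
╬┄╬█┄─╬┄
╬╬▲┄┄┄┄╬
╬█╬╬─╬┄┄
─┄┄─┄╬┄┄
·┄░┄┄╬░─
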